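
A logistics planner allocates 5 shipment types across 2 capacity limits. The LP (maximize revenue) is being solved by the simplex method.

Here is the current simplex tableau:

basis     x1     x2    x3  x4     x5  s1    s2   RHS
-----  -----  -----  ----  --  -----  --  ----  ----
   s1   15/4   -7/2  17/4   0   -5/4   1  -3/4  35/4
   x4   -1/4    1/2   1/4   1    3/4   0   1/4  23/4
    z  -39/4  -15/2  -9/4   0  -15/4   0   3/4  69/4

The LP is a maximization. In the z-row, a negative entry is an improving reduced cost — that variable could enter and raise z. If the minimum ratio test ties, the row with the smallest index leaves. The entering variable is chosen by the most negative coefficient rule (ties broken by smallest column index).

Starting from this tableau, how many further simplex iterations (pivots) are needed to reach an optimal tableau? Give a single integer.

2

pivot: x1 in, s1 out → z = 40
pivot: x2 in, x4 out → z = 1737/4
No improving column remains; optimal.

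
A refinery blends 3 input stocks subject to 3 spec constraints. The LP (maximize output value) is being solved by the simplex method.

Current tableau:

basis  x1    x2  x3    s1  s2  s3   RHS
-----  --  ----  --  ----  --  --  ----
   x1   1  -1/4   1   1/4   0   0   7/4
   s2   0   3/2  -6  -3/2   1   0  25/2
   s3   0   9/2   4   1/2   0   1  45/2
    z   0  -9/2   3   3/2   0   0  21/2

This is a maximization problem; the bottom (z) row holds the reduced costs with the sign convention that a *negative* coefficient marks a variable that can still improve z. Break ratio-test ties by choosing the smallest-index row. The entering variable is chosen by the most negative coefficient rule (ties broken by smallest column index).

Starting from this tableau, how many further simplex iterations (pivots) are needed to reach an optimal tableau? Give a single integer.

pivot: x2 in, s3 out → z = 33
No improving column remains; optimal.

1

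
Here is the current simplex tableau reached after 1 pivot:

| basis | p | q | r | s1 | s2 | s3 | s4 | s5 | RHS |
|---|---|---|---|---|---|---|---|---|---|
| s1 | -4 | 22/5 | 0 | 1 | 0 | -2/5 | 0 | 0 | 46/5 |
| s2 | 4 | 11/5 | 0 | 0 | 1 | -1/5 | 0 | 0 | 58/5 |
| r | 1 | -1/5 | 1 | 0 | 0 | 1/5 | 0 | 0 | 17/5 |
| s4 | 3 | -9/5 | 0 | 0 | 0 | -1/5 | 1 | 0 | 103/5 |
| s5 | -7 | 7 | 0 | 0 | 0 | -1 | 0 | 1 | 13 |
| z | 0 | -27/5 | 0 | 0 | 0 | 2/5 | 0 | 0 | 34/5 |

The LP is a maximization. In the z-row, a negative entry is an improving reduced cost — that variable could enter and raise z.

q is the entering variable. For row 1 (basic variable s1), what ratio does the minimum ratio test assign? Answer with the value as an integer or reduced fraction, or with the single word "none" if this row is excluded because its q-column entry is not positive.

23/11

Ratio = RHS / (q entry) = (46/5) / (22/5) = 23/11.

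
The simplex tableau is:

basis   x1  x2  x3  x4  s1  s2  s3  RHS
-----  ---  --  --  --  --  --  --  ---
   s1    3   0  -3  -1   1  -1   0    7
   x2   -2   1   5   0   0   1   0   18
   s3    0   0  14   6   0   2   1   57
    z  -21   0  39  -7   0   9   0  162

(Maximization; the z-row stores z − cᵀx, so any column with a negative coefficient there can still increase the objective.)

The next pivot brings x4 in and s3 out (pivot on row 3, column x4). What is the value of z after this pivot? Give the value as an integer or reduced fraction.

Minimum ratio for x4: 57/6 = 19/2.
z changes by −(z-row coeff of x4)·ratio = −(-7)·(19/2) = 133/2.
New z = 162 + (133/2) = 457/2.

457/2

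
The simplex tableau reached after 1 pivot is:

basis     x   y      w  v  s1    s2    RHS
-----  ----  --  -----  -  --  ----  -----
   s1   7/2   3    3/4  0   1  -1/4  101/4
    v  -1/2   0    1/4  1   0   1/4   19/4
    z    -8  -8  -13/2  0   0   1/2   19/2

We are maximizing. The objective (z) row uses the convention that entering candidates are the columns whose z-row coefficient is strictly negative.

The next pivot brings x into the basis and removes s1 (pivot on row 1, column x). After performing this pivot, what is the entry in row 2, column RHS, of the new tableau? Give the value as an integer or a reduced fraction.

117/14

Pivot element is row 1, column x: 7/2.
Normalize row 1: new (row 1, RHS) = (101/4)/(7/2) = 101/14.
row 2 ← row 2 − (-1/2)·(new row 1): 19/4 − (-1/2)·(101/14) = 117/14.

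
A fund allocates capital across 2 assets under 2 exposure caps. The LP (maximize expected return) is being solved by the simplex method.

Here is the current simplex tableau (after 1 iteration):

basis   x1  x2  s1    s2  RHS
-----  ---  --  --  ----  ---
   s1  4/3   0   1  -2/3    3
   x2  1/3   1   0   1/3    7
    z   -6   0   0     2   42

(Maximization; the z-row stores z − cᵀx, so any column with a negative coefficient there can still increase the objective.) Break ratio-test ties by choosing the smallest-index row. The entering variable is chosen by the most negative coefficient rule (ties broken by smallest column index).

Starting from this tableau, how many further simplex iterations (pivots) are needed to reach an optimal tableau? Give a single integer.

2

pivot: x1 in, s1 out → z = 111/2
pivot: s2 in, x2 out → z = 68
No improving column remains; optimal.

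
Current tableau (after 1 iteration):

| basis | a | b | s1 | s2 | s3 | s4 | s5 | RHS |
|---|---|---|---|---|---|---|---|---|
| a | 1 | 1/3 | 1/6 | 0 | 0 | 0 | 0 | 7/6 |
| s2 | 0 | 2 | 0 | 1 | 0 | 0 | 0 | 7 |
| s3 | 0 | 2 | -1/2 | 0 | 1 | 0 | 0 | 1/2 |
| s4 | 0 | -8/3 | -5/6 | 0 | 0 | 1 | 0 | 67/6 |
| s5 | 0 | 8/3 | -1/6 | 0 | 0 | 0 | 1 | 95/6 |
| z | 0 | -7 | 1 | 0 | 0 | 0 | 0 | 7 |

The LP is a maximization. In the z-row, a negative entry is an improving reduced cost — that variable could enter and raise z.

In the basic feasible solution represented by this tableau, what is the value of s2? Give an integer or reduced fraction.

s2 is basic (row 2); its value is the RHS of that row: 7.

7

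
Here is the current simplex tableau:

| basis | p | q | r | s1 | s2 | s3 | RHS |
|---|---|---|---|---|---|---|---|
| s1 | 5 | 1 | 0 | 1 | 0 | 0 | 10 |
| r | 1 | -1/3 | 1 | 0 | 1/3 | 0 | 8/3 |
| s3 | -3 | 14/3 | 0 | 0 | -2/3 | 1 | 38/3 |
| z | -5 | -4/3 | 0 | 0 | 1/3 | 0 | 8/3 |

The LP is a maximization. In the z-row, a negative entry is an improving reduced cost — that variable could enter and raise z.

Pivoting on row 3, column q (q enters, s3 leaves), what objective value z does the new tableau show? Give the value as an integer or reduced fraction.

44/7

Minimum ratio for q: (38/3)/(14/3) = 19/7.
z changes by −(z-row coeff of q)·ratio = −(-4/3)·(19/7) = 76/21.
New z = 8/3 + (76/21) = 44/7.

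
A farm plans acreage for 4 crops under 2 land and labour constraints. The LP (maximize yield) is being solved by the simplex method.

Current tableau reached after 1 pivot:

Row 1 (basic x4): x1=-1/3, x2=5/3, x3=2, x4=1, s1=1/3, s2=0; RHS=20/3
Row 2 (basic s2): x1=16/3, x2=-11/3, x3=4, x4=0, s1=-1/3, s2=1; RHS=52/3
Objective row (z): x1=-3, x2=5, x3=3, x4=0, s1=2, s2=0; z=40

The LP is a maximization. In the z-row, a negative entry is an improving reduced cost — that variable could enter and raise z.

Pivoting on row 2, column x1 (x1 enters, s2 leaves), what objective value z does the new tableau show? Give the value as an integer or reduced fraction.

Minimum ratio for x1: (52/3)/(16/3) = 13/4.
z changes by −(z-row coeff of x1)·ratio = −(-3)·(13/4) = 39/4.
New z = 40 + (39/4) = 199/4.

199/4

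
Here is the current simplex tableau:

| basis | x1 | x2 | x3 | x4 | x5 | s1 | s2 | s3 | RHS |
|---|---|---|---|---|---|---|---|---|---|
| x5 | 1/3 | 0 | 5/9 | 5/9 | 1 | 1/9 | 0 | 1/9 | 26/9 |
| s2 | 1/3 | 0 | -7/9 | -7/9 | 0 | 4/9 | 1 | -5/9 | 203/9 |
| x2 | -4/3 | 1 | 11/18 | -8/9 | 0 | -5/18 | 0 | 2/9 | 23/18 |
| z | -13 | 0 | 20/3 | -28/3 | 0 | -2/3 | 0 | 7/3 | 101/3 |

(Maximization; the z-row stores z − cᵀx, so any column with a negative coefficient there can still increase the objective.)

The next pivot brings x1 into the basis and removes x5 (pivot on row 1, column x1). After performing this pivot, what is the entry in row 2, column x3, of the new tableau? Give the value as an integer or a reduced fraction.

-4/3

Pivot element is row 1, column x1: 1/3.
Normalize row 1: new (row 1, x3) = (5/9)/(1/3) = 5/3.
row 2 ← row 2 − (1/3)·(new row 1): -7/9 − (1/3)·(5/3) = -4/3.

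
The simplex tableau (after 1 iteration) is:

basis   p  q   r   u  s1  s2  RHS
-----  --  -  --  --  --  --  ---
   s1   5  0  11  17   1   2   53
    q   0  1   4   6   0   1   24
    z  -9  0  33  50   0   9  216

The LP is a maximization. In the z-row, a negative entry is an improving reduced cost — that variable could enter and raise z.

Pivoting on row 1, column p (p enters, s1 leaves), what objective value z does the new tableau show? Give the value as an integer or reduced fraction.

Minimum ratio for p: 53/5 = 53/5.
z changes by −(z-row coeff of p)·ratio = −(-9)·(53/5) = 477/5.
New z = 216 + (477/5) = 1557/5.

1557/5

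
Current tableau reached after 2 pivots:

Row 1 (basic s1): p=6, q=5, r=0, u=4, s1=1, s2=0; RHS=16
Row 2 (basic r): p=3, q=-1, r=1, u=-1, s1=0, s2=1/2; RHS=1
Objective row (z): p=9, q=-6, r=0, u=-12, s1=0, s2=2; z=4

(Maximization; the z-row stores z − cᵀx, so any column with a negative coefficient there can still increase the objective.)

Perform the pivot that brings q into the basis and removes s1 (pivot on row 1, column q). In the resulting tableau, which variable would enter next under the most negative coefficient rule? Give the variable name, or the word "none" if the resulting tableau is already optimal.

Pivot element 5. New z-row = old z-row − (-6)·(row 1/5).
Updated z-row coefficients: p: 81/5, q: 0, r: 0, u: -36/5, s1: 6/5, s2: 2.
The most negative is -36/5 in column u, so u would enter next.

u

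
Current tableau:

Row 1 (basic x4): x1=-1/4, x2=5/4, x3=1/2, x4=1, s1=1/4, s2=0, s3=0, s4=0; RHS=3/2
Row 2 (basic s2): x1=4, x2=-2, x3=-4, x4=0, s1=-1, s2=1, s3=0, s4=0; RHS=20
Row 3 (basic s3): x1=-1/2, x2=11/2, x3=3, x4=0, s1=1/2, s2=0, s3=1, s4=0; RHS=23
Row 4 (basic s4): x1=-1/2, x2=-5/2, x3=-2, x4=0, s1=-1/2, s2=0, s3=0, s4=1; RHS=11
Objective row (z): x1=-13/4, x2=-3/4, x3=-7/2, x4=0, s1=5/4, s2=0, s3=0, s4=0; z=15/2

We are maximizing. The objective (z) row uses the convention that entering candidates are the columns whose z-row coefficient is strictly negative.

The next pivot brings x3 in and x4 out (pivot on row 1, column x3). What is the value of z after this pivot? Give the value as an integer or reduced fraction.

18

Minimum ratio for x3: (3/2)/(1/2) = 3.
z changes by −(z-row coeff of x3)·ratio = −(-7/2)·3 = 21/2.
New z = 15/2 + (21/2) = 18.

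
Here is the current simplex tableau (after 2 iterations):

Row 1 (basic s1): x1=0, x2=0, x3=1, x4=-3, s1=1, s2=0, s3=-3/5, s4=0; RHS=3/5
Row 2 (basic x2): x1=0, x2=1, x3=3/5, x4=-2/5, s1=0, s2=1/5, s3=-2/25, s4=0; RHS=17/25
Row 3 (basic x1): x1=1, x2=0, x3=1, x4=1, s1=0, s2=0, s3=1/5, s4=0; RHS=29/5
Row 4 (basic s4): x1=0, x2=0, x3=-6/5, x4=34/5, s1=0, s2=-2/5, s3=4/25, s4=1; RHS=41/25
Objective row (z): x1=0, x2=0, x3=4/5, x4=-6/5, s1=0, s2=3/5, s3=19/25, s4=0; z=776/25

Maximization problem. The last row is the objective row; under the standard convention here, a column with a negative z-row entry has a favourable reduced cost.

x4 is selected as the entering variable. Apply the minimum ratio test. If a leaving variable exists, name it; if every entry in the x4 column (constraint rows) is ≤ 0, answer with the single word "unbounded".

Ratios: row 1 (s1): entry -3 ≤ 0, skip; row 2 (x2): entry -2/5 ≤ 0, skip; row 3 (x1): (29/5)/1 = 29/5; row 4 (s4): (41/25)/(34/5) = 41/170.
Minimum ratio is in the s4 row, so s4 leaves.

s4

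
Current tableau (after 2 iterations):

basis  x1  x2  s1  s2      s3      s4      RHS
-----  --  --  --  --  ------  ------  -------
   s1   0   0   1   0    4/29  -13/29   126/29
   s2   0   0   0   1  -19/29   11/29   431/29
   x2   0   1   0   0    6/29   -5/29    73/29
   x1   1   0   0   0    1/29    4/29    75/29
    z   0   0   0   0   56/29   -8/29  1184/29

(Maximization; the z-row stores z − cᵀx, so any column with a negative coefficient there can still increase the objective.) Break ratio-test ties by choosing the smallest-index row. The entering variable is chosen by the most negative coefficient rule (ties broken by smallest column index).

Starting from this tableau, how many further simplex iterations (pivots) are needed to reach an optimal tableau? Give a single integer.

1

pivot: s4 in, x1 out → z = 46
No improving column remains; optimal.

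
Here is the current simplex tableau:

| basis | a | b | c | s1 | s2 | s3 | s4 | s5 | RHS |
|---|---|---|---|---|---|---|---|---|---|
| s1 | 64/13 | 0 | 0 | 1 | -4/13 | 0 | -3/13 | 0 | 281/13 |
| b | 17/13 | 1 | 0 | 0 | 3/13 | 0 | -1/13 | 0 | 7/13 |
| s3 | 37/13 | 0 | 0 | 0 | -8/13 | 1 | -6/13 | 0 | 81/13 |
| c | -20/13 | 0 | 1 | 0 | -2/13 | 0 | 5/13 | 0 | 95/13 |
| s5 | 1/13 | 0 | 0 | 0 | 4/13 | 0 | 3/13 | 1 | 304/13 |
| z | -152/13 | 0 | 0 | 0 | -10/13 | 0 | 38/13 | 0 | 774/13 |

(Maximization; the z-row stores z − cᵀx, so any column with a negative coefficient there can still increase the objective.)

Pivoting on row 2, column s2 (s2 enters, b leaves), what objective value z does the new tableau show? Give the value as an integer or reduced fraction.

184/3

Minimum ratio for s2: (7/13)/(3/13) = 7/3.
z changes by −(z-row coeff of s2)·ratio = −(-10/13)·(7/3) = 70/39.
New z = 774/13 + (70/39) = 184/3.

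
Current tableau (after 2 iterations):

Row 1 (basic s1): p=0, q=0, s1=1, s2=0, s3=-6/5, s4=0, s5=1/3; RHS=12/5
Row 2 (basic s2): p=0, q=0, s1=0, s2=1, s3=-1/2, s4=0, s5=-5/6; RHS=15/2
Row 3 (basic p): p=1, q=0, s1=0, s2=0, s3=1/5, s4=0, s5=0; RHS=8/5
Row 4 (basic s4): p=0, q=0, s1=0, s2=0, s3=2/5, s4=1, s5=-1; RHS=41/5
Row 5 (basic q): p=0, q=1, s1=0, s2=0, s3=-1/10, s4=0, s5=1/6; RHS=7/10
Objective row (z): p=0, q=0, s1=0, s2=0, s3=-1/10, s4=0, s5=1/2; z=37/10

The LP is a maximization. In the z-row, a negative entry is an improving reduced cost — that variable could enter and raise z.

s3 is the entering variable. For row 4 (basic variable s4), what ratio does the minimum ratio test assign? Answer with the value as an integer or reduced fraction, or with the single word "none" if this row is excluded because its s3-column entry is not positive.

41/2

Ratio = RHS / (s3 entry) = (41/5) / (2/5) = 41/2.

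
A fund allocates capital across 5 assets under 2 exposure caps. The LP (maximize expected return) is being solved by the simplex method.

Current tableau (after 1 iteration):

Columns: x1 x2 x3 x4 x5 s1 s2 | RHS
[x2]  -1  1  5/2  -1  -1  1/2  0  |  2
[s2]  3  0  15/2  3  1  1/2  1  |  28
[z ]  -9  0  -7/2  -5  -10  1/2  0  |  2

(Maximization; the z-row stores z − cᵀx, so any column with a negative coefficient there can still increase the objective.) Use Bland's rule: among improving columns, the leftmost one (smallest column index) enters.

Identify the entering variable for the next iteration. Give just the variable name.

x1

Objective-row coefficients: x1: -9, x2: 0, x3: -7/2, x4: -5, x5: -10, s1: 1/2, s2: 0.
Improving columns: x1, x3, x4, x5. Bland's rule picks the smallest column index → x1.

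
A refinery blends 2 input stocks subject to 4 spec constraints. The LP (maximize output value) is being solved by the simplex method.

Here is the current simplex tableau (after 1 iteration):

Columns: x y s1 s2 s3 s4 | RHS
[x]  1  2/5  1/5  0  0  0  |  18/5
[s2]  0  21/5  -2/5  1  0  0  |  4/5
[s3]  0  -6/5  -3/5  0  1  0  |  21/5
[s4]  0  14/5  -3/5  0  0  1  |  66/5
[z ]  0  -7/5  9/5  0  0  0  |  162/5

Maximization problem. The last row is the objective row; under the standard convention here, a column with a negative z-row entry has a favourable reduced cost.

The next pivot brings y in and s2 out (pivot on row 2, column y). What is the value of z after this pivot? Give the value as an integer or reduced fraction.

Minimum ratio for y: (4/5)/(21/5) = 4/21.
z changes by −(z-row coeff of y)·ratio = −(-7/5)·(4/21) = 4/15.
New z = 162/5 + (4/15) = 98/3.

98/3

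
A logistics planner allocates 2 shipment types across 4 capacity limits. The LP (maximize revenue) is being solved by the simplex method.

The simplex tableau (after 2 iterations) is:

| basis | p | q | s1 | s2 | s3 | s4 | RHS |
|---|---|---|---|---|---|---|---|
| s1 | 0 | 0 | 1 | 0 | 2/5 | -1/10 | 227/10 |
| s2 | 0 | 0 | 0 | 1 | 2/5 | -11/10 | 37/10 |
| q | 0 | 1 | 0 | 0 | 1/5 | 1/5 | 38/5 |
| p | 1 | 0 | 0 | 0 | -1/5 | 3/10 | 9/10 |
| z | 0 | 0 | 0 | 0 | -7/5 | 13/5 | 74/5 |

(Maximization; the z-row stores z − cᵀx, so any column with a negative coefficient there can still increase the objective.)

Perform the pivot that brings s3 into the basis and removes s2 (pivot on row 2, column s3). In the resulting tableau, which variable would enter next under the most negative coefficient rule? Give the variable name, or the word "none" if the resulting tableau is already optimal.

Pivot element 2/5. New z-row = old z-row − (-7/5)·(row 2/(2/5)).
Updated z-row coefficients: p: 0, q: 0, s1: 0, s2: 7/2, s3: 0, s4: -5/4.
The most negative is -5/4 in column s4, so s4 would enter next.

s4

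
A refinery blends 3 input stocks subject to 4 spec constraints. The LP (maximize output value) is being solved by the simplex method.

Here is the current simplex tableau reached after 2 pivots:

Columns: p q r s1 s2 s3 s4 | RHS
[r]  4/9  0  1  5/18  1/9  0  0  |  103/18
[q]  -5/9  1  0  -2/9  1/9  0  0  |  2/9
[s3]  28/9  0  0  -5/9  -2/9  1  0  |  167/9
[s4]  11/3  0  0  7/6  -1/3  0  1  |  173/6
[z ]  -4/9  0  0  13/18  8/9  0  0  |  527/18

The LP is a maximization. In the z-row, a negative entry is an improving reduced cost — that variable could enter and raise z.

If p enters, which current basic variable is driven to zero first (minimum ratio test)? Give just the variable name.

Ratios: row 1 (r): (103/18)/(4/9) = 103/8; row 2 (q): entry -5/9 ≤ 0, skip; row 3 (s3): (167/9)/(28/9) = 167/28; row 4 (s4): (173/6)/(11/3) = 173/22.
Minimum ratio 167/28 is in the s3 row, so s3 leaves.

s3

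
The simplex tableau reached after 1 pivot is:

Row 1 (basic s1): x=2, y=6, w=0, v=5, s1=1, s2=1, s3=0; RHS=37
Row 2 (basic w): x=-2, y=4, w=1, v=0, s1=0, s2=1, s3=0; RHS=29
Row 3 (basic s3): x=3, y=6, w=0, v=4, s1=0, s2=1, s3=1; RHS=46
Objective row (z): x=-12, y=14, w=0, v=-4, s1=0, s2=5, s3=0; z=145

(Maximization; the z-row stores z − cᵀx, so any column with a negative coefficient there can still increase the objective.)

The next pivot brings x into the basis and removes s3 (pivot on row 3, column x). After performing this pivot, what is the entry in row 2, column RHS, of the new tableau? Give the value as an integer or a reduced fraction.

179/3

Pivot element is row 3, column x: 3.
Normalize row 3: new (row 3, RHS) = 46/3 = 46/3.
row 2 ← row 2 − (-2)·(new row 3): 29 − (-2)·(46/3) = 179/3.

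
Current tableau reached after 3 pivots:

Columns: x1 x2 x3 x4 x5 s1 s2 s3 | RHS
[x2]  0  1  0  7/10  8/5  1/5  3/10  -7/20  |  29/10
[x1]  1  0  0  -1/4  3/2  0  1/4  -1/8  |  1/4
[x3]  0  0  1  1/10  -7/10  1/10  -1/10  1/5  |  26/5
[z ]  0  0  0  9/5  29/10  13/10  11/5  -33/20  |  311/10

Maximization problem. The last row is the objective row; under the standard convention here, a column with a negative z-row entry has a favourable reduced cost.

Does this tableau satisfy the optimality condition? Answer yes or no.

Column s3 has objective-row coefficient -33/20, which is negative; an improving pivot exists, so not yet optimal.

no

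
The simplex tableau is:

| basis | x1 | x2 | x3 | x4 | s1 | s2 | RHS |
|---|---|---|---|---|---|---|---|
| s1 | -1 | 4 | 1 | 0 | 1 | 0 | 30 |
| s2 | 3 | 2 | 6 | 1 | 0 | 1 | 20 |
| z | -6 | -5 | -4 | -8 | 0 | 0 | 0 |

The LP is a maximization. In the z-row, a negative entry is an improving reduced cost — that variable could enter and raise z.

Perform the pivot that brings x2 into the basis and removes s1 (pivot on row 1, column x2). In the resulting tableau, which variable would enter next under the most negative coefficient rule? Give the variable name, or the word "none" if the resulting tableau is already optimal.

x4

Pivot element 4. New z-row = old z-row − (-5)·(row 1/4).
Updated z-row coefficients: x1: -29/4, x2: 0, x3: -11/4, x4: -8, s1: 5/4, s2: 0.
The most negative is -8 in column x4, so x4 would enter next.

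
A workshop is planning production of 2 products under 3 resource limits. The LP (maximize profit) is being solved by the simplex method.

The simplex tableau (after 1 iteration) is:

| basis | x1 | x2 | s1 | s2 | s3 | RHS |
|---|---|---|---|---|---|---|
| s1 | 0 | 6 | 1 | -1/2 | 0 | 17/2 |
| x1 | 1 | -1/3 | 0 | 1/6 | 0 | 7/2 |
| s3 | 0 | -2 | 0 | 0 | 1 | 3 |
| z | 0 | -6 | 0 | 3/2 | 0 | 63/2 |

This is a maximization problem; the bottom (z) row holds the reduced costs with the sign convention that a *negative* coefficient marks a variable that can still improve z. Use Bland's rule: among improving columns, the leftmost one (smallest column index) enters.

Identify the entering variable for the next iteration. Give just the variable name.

x2

Objective-row coefficients: x1: 0, x2: -6, s1: 0, s2: 3/2, s3: 0.
Improving columns: x2. Bland's rule picks the smallest column index → x2.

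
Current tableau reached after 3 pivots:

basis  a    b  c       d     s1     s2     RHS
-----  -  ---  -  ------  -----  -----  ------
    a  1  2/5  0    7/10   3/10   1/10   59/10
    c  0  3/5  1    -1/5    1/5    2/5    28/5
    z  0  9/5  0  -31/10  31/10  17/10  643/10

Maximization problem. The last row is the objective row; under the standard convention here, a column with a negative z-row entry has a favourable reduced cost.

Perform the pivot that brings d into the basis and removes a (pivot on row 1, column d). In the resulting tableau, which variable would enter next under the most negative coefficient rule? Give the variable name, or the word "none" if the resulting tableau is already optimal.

Pivot element 7/10. New z-row = old z-row − (-31/10)·(row 1/(7/10)).
Updated z-row coefficients: a: 31/7, b: 25/7, c: 0, d: 0, s1: 31/7, s2: 15/7.
No coefficient is strictly negative; the tableau after this pivot is optimal.

none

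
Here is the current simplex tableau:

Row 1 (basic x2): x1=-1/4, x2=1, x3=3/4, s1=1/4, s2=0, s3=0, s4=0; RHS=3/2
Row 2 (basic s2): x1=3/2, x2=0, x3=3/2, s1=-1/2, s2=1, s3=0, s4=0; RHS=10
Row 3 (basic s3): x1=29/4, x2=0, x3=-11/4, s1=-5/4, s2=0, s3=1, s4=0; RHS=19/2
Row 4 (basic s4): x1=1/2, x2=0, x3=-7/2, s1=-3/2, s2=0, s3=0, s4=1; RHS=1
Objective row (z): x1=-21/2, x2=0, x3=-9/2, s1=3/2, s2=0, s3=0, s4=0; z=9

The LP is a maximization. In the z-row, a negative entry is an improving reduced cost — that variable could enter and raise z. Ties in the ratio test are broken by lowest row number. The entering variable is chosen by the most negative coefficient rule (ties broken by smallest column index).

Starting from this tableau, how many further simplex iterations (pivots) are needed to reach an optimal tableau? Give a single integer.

pivot: x1 in, s3 out → z = 660/29
pivot: x3 in, x2 out → z = 882/19
No improving column remains; optimal.

2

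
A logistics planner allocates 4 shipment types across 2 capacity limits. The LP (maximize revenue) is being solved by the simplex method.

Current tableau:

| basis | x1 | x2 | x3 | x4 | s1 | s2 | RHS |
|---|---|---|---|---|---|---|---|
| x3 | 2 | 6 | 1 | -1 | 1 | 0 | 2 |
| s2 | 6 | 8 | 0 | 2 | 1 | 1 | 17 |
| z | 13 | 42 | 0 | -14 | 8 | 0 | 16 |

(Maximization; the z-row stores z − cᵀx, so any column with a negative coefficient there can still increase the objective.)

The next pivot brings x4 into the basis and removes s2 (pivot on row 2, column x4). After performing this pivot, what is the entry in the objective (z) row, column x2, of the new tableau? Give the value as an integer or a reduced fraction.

98

Pivot element is row 2, column x4: 2.
Normalize row 2: new (row 2, x2) = 8/2 = 4.
z-row ← z-row − (-14)·(new row 2): 42 − (-14)·4 = 98.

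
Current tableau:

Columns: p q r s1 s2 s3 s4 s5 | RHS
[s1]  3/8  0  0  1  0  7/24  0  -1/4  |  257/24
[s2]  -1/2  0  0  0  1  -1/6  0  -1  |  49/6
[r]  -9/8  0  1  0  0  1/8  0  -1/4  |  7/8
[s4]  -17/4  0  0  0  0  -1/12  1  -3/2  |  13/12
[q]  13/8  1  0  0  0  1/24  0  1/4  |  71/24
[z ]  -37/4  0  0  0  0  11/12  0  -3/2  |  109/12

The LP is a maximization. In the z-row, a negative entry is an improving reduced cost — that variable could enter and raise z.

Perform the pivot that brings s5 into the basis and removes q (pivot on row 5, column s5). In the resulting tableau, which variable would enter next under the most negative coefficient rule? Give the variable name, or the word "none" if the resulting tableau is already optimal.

none

Pivot element 1/4. New z-row = old z-row − (-3/2)·(row 5/(1/4)).
Updated z-row coefficients: p: 1/2, q: 6, r: 0, s1: 0, s2: 0, s3: 7/6, s4: 0, s5: 0.
No coefficient is strictly negative; the tableau after this pivot is optimal.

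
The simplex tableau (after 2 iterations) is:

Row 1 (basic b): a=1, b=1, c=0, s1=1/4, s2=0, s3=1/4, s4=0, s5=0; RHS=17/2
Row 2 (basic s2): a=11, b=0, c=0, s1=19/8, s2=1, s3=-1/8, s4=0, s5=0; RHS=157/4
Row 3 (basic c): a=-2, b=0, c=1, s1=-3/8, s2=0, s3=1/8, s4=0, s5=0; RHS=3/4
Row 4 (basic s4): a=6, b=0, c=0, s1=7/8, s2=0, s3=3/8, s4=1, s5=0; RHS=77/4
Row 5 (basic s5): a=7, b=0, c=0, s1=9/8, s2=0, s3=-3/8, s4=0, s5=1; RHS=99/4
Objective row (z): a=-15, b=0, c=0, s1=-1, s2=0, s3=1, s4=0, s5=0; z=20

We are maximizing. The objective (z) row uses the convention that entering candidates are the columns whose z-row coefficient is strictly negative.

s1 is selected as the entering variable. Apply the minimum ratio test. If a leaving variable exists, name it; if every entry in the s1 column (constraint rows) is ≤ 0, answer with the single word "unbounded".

s2

Ratios: row 1 (b): (17/2)/(1/4) = 34; row 2 (s2): (157/4)/(19/8) = 314/19; row 3 (c): entry -3/8 ≤ 0, skip; row 4 (s4): (77/4)/(7/8) = 22; row 5 (s5): (99/4)/(9/8) = 22.
Minimum ratio is in the s2 row, so s2 leaves.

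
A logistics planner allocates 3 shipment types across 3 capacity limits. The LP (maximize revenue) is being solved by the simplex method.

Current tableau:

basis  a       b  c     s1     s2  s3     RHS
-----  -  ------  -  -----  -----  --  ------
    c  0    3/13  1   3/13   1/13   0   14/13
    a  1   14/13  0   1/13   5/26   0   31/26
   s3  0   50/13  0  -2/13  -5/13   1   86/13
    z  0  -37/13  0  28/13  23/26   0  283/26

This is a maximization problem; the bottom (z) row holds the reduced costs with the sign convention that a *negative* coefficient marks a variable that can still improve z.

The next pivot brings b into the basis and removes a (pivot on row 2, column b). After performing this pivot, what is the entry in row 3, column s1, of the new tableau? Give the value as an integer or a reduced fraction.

Pivot element is row 2, column b: 14/13.
Normalize row 2: new (row 2, s1) = (1/13)/(14/13) = 1/14.
row 3 ← row 3 − (50/13)·(new row 2): -2/13 − (50/13)·(1/14) = -3/7.

-3/7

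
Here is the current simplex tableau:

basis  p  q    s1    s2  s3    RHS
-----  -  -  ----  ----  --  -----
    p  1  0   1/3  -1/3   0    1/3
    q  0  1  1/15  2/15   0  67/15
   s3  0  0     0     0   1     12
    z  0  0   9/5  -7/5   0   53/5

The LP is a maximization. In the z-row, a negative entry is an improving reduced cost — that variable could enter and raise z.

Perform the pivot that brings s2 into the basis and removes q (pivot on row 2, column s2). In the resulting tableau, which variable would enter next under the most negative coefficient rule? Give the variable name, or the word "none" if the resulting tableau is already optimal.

Pivot element 2/15. New z-row = old z-row − (-7/5)·(row 2/(2/15)).
Updated z-row coefficients: p: 0, q: 21/2, s1: 5/2, s2: 0, s3: 0.
No coefficient is strictly negative; the tableau after this pivot is optimal.

none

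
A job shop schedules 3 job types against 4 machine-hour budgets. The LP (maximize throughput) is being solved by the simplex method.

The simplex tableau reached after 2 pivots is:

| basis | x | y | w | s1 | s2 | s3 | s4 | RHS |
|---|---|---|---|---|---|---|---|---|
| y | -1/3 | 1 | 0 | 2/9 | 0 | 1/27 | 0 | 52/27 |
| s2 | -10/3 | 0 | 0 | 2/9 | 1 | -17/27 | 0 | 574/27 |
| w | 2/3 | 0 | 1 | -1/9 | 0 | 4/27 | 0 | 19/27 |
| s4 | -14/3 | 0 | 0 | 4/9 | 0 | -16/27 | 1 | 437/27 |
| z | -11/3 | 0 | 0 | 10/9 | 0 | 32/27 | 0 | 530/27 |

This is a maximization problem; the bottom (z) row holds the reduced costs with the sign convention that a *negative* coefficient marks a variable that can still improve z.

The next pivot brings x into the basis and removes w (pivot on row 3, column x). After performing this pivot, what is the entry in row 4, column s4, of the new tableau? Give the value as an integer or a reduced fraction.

Pivot element is row 3, column x: 2/3.
Normalize row 3: new (row 3, s4) = 0/(2/3) = 0.
row 4 ← row 4 − (-14/3)·(new row 3): 1 − (-14/3)·0 = 1.

1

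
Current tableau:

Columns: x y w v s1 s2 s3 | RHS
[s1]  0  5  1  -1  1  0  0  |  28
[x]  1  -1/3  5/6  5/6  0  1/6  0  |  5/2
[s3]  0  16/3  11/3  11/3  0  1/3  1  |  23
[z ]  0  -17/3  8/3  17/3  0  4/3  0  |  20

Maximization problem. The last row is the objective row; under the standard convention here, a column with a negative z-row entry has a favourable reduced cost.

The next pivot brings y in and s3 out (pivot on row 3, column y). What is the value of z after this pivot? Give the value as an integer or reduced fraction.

711/16

Minimum ratio for y: 23/(16/3) = 69/16.
z changes by −(z-row coeff of y)·ratio = −(-17/3)·(69/16) = 391/16.
New z = 20 + (391/16) = 711/16.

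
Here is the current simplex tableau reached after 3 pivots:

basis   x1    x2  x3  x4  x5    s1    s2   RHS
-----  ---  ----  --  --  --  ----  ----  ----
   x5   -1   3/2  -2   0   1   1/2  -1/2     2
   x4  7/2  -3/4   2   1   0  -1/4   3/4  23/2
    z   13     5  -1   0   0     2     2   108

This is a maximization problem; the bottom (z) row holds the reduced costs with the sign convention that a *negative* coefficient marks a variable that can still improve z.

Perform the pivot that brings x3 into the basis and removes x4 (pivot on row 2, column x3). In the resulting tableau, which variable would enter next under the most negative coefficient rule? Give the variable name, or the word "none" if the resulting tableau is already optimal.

none

Pivot element 2. New z-row = old z-row − (-1)·(row 2/2).
Updated z-row coefficients: x1: 59/4, x2: 37/8, x3: 0, x4: 1/2, x5: 0, s1: 15/8, s2: 19/8.
No coefficient is strictly negative; the tableau after this pivot is optimal.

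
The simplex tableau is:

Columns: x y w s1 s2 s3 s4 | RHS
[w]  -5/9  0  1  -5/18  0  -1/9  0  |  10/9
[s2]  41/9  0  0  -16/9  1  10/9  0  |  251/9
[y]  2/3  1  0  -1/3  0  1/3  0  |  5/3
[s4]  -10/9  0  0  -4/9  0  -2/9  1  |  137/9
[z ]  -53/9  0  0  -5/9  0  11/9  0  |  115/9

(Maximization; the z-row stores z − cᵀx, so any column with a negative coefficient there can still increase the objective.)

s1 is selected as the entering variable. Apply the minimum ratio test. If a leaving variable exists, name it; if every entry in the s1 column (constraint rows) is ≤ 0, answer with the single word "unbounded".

s1-column entries: row 1: -5/18, row 2: -16/9, row 3: -1/3, row 4: -4/9. All ≤ 0, so s1 can increase without bound; the LP is unbounded in this direction.

unbounded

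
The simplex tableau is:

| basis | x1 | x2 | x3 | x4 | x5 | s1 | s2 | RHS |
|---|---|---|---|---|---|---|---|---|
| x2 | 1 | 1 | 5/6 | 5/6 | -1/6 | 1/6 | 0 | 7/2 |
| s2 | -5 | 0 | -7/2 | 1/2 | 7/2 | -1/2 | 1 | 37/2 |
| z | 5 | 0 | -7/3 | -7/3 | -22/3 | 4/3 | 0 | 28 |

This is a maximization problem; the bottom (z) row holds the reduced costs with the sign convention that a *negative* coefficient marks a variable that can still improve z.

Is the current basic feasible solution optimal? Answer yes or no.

no

Column x3 has objective-row coefficient -7/3, which is negative; an improving pivot exists, so not yet optimal.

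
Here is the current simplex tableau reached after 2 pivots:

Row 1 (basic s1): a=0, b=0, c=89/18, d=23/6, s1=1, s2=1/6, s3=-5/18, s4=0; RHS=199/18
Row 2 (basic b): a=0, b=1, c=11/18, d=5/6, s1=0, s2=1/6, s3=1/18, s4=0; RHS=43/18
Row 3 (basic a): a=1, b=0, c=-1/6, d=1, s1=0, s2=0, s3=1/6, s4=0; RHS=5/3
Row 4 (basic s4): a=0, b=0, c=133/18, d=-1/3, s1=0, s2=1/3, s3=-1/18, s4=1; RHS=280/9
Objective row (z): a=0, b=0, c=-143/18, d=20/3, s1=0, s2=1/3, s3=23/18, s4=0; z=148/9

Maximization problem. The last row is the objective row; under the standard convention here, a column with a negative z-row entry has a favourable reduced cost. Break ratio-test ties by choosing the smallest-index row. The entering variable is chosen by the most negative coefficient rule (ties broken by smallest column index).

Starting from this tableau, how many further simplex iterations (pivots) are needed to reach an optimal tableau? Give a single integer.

1

pivot: c in, s1 out → z = 6089/178
No improving column remains; optimal.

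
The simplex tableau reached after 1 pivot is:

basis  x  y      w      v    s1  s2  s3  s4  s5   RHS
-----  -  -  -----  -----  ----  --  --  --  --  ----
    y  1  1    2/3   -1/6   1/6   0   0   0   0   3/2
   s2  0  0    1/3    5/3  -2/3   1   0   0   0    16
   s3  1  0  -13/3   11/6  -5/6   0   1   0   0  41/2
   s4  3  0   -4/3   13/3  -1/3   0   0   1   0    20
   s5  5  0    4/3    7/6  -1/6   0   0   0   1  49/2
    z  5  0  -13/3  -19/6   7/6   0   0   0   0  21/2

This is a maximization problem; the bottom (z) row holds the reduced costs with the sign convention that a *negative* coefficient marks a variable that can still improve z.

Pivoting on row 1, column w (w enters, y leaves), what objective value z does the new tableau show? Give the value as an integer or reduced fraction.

81/4

Minimum ratio for w: (3/2)/(2/3) = 9/4.
z changes by −(z-row coeff of w)·ratio = −(-13/3)·(9/4) = 39/4.
New z = 21/2 + (39/4) = 81/4.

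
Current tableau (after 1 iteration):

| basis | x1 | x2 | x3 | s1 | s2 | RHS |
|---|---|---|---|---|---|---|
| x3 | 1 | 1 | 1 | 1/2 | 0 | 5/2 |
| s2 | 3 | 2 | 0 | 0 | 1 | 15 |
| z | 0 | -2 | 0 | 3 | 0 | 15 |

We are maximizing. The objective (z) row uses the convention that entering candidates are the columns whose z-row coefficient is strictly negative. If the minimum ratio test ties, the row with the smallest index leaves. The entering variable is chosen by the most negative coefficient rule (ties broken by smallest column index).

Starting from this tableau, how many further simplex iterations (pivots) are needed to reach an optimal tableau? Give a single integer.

1

pivot: x2 in, x3 out → z = 20
No improving column remains; optimal.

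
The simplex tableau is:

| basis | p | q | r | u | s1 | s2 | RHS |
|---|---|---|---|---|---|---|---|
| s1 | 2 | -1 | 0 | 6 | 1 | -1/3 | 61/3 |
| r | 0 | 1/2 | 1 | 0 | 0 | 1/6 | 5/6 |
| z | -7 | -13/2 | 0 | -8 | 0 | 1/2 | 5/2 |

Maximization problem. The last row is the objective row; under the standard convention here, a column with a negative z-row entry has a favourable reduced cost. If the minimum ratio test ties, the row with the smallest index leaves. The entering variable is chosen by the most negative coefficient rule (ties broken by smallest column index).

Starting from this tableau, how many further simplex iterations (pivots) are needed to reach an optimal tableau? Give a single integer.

pivot: u in, s1 out → z = 533/18
pivot: q in, r out → z = 128/3
pivot: p in, u out → z = 271/3
No improving column remains; optimal.

3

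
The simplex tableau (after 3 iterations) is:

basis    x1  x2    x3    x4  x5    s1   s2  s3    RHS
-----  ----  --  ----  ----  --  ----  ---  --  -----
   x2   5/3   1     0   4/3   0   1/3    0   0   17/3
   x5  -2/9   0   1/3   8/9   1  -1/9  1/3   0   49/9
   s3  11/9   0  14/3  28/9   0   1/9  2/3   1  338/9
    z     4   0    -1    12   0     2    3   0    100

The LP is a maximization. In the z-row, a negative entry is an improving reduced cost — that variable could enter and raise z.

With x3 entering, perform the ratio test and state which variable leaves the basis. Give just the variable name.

s3

Ratios: row 1 (x2): entry 0 ≤ 0, skip; row 2 (x5): (49/9)/(1/3) = 49/3; row 3 (s3): (338/9)/(14/3) = 169/21.
Minimum ratio 169/21 is in the s3 row, so s3 leaves.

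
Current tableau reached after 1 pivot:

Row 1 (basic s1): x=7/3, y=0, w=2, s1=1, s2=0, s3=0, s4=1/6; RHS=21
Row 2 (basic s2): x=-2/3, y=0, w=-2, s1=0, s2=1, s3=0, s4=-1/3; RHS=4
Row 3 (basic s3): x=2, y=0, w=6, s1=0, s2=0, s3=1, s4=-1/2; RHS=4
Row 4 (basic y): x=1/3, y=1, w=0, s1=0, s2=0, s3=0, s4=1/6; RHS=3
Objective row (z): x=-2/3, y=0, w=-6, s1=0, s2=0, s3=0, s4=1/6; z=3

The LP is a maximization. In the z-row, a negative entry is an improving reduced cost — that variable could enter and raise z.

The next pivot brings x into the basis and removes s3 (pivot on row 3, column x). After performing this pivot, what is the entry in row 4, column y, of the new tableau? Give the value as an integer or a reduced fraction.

Pivot element is row 3, column x: 2.
Normalize row 3: new (row 3, y) = 0/2 = 0.
row 4 ← row 4 − (1/3)·(new row 3): 1 − (1/3)·0 = 1.

1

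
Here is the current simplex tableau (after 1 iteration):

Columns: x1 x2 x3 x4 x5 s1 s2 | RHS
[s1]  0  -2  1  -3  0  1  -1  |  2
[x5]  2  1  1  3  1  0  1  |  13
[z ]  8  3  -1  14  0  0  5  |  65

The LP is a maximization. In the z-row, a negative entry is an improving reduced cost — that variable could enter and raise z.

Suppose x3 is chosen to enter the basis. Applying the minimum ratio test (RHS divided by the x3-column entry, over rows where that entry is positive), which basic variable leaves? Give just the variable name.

s1

Ratios: row 1 (s1): 2/1 = 2; row 2 (x5): 13/1 = 13.
Minimum ratio 2 is in the s1 row, so s1 leaves.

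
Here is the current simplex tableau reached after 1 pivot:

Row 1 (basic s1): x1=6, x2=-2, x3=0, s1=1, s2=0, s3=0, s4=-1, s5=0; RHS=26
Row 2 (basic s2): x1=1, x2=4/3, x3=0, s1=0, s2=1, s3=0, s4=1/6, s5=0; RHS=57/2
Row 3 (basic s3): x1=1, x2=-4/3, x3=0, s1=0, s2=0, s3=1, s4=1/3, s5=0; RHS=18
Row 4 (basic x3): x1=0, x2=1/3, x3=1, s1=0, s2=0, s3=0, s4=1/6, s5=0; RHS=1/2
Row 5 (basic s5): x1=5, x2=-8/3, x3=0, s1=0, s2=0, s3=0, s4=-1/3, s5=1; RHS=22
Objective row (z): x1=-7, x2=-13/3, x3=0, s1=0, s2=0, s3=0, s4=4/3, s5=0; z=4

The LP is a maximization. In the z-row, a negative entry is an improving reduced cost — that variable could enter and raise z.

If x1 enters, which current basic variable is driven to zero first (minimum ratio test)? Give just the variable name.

Ratios: row 1 (s1): 26/6 = 13/3; row 2 (s2): (57/2)/1 = 57/2; row 3 (s3): 18/1 = 18; row 4 (x3): entry 0 ≤ 0, skip; row 5 (s5): 22/5 = 22/5.
Minimum ratio 13/3 is in the s1 row, so s1 leaves.

s1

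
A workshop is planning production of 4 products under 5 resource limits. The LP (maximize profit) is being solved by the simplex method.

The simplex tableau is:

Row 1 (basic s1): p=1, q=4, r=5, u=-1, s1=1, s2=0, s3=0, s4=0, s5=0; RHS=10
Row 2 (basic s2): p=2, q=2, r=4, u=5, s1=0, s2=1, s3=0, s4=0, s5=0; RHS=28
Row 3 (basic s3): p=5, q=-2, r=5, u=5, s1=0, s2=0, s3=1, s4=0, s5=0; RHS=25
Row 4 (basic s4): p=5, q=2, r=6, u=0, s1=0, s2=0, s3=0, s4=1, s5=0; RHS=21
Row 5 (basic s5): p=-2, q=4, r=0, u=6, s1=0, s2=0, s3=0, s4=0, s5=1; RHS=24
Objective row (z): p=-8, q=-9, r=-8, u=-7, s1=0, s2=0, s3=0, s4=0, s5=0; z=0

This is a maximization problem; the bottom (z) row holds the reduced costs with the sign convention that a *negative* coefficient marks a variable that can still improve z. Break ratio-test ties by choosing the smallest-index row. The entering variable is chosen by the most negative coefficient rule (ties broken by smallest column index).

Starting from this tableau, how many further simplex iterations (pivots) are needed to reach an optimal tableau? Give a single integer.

3

pivot: q in, s1 out → z = 45/2
pivot: u in, s5 out → z = 41
pivot: p in, s3 out → z = 890/13
No improving column remains; optimal.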